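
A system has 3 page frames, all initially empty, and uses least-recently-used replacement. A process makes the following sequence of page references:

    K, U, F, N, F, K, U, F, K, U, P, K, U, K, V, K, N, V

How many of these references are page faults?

K -> fault, frames (K)
U -> fault, frames (K U)
F -> fault, frames (K U F)
N -> fault, evict K, frames (U F N)
F -> hit
K -> fault, evict U, frames (N F K)
U -> fault, evict N, frames (F K U)
F -> hit
K -> hit
U -> hit
P -> fault, evict F, frames (K U P)
K -> hit
U -> hit
K -> hit
V -> fault, evict P, frames (U K V)
K -> hit
N -> fault, evict U, frames (V K N)
V -> hit
Page faults: 9.

9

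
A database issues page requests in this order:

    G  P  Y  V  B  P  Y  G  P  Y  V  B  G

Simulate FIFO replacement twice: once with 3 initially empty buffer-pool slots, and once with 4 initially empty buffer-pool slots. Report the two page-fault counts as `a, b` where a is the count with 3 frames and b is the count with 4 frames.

3 frames: F F F F F F F F . . F F . → 10 faults.
4 frames: F F F F F . . F F F F F F → 11 faults.
11 > 10: adding a frame increased faults — Belady's anomaly.

10, 11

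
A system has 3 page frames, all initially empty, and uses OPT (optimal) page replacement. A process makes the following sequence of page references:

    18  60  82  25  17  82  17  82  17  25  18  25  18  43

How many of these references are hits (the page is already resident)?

7

18 → miss, frames [18]
60 → miss, frames [18, 60]
82 → miss, frames [18, 60, 82]
25 → miss, evict 60, frames [18, 82, 25]
17 → miss, evict 18, frames [82, 25, 17]
82 → hit
17 → hit
82 → hit
17 → hit
25 → hit
18 → miss, evict 17, frames [82, 25, 18]
25 → hit
18 → hit
43 → miss, evict 18, frames [82, 25, 43]
Hits: 7.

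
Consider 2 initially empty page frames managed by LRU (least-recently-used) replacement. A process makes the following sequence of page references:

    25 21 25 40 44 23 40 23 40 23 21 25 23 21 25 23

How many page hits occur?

25 → fault, frames (25)
21 → fault, frames (25 21)
25 → hit
40 → fault, evict 21, frames (25 40)
44 → fault, evict 25, frames (40 44)
23 → fault, evict 40, frames (44 23)
40 → fault, evict 44, frames (23 40)
23 → hit
40 → hit
23 → hit
21 → fault, evict 40, frames (23 21)
25 → fault, evict 23, frames (21 25)
23 → fault, evict 21, frames (25 23)
21 → fault, evict 25, frames (23 21)
25 → fault, evict 23, frames (21 25)
23 → fault, evict 21, frames (25 23)
Hits: 4.

4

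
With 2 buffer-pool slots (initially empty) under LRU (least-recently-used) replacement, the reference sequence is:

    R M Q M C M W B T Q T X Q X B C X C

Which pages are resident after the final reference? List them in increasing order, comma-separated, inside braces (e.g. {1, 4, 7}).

{C, X}

R: fault, frames {R}
M: fault, frames {R,M}
Q: fault, evict R, frames {M,Q}
M: hit
C: fault, evict Q, frames {M,C}
M: hit
W: fault, evict C, frames {M,W}
B: fault, evict M, frames {W,B}
T: fault, evict W, frames {B,T}
Q: fault, evict B, frames {T,Q}
T: hit
X: fault, evict Q, frames {T,X}
Q: fault, evict T, frames {X,Q}
X: hit
B: fault, evict Q, frames {X,B}
C: fault, evict X, frames {B,C}
X: fault, evict B, frames {C,X}
C: hit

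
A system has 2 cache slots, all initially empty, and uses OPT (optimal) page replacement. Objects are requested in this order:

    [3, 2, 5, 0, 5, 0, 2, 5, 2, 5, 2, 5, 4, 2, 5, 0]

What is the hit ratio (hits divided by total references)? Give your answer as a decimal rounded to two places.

3 -> miss, frames [3]
2 -> miss, frames [3, 2]
5 -> miss, evict 3, frames [2, 5]
0 -> miss, evict 2, frames [5, 0]
5 -> hit
0 -> hit
2 -> miss, evict 0, frames [5, 2]
5 -> hit
2 -> hit
5 -> hit
2 -> hit
5 -> hit
4 -> miss, evict 5, frames [2, 4]
2 -> hit
5 -> miss, evict 4, frames [2, 5]
0 -> miss, evict 5, frames [2, 0]
Hits: 8 of 16 references → 8/16 = 0.5000.

0.50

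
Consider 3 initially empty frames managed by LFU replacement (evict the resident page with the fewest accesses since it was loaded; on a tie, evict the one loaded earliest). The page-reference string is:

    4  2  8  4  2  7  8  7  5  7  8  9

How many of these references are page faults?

10

4 -> miss, frames (4)
2 -> miss, frames (4 2)
8 -> miss, frames (4 2 8)
4 -> hit
2 -> hit
7 -> miss, evict 8, frames (4 2 7)
8 -> miss, evict 7, frames (4 2 8)
7 -> miss, evict 8, frames (4 2 7)
5 -> miss, evict 7, frames (4 2 5)
7 -> miss, evict 5, frames (4 2 7)
8 -> miss, evict 7, frames (4 2 8)
9 -> miss, evict 8, frames (4 2 9)
Page faults: 10.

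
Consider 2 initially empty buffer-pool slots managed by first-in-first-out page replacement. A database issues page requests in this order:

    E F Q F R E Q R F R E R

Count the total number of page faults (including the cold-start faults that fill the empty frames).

10

E → fault, frames {E}
F → fault, frames {E,F}
Q → fault, evict E, frames {F,Q}
F → hit
R → fault, evict F, frames {Q,R}
E → fault, evict Q, frames {R,E}
Q → fault, evict R, frames {E,Q}
R → fault, evict E, frames {Q,R}
F → fault, evict Q, frames {R,F}
R → hit
E → fault, evict R, frames {F,E}
R → fault, evict F, frames {E,R}
Page faults: 10.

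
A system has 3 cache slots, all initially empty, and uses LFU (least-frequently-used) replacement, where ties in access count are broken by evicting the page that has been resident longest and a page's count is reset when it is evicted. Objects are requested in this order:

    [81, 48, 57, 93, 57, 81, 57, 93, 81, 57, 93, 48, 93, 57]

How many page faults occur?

81 -> miss, frames (81)
48 -> miss, frames (81 48)
57 -> miss, frames (81 48 57)
93 -> miss, evict 81, frames (48 57 93)
57 -> hit
81 -> miss, evict 48, frames (57 93 81)
57 -> hit
93 -> hit
81 -> hit
57 -> hit
93 -> hit
48 -> miss, evict 81, frames (57 93 48)
93 -> hit
57 -> hit
Page faults: 6.

6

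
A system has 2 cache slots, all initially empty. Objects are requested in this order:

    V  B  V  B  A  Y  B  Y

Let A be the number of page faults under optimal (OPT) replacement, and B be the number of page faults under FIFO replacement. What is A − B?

Under OPT: F F . . F F . . → 4 faults.
Under FIFO: F F . . F F F . → 5 faults.
A − B = 4 − 5 = -1.

-1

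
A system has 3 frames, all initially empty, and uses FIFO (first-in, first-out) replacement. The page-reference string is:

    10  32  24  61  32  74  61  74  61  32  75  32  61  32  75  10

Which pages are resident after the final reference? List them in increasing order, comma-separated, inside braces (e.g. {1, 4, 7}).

10: miss, frames [10]
32: miss, frames [10, 32]
24: miss, frames [10, 32, 24]
61: miss, evict 10, frames [32, 24, 61]
32: hit
74: miss, evict 32, frames [24, 61, 74]
61: hit
74: hit
61: hit
32: miss, evict 24, frames [61, 74, 32]
75: miss, evict 61, frames [74, 32, 75]
32: hit
61: miss, evict 74, frames [32, 75, 61]
32: hit
75: hit
10: miss, evict 32, frames [75, 61, 10]

{10, 61, 75}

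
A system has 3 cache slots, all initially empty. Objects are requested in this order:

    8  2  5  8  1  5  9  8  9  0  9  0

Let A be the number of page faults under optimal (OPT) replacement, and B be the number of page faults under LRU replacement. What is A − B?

-1

Under OPT: F F F . F . F . . F . . → 6 faults.
Under LRU: F F F . F . F F . F . . → 7 faults.
A − B = 6 − 7 = -1.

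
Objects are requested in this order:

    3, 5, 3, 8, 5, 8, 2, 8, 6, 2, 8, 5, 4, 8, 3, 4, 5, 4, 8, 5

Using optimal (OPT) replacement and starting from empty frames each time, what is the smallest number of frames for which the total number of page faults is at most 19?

2

f=1: 20 faults
f=2: 11 faults
f=3: 9 faults
f=4: 7 faults
f=5: 6 faults
f=6: 6 faults
Smallest f with faults ≤ 19 is 2.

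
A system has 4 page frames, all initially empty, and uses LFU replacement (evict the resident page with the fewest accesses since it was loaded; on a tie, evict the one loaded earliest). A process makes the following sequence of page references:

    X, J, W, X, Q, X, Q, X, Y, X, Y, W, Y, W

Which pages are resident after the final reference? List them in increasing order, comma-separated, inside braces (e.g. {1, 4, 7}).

{Q, W, X, Y}

X → fault, frames [X]
J → fault, frames [X, J]
W → fault, frames [X, J, W]
X → hit
Q → fault, frames [X, J, W, Q]
X → hit
Q → hit
X → hit
Y → fault, evict J, frames [X, W, Q, Y]
X → hit
Y → hit
W → hit
Y → hit
W → hit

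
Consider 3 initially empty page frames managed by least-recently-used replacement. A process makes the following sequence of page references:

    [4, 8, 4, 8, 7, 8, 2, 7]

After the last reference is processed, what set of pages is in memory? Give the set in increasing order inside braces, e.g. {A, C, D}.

4: miss, frames (4)
8: miss, frames (4 8)
4: hit
8: hit
7: miss, frames (4 8 7)
8: hit
2: miss, evict 4, frames (7 8 2)
7: hit

{2, 7, 8}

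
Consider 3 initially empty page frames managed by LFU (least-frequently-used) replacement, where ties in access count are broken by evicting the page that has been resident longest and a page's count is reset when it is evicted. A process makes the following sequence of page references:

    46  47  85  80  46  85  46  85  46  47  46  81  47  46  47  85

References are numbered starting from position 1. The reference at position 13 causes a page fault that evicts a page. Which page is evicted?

pos 1: 46: fault, frames [46]
pos 2: 47: fault, frames [46, 47]
pos 3: 85: fault, frames [46, 47, 85]
pos 4: 80: fault, evict 46, frames [47, 85, 80]
pos 5: 46: fault, evict 47, frames [85, 80, 46]
pos 6: 85: hit
pos 7: 46: hit
pos 8: 85: hit
pos 9: 46: hit
pos 10: 47: fault, evict 80, frames [85, 46, 47]
pos 11: 46: hit
pos 12: 81: fault, evict 47, frames [85, 46, 81]
pos 13: 47: fault, evict 81, frames [85, 46, 47]
At position 13, page 81 is evicted.

81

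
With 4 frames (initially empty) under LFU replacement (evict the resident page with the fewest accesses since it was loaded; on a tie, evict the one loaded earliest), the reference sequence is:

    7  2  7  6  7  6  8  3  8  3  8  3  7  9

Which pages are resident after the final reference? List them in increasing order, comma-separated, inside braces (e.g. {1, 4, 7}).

{3, 7, 8, 9}

7: miss, frames {7}
2: miss, frames {7,2}
7: hit
6: miss, frames {7,2,6}
7: hit
6: hit
8: miss, frames {7,2,6,8}
3: miss, evict 2, frames {7,6,8,3}
8: hit
3: hit
8: hit
3: hit
7: hit
9: miss, evict 6, frames {7,8,3,9}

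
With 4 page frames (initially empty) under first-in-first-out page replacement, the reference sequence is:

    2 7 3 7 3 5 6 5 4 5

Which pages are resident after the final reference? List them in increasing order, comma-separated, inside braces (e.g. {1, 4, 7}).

2: miss, frames {2}
7: miss, frames {2,7}
3: miss, frames {2,7,3}
7: hit
3: hit
5: miss, frames {2,7,3,5}
6: miss, evict 2, frames {7,3,5,6}
5: hit
4: miss, evict 7, frames {3,5,6,4}
5: hit

{3, 4, 5, 6}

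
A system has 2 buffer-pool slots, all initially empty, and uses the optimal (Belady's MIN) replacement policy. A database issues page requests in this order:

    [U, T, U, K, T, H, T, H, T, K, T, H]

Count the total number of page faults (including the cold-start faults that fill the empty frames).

6

U -> fault, frames [U]
T -> fault, frames [U, T]
U -> hit
K -> fault, evict U, frames [T, K]
T -> hit
H -> fault, evict K, frames [T, H]
T -> hit
H -> hit
T -> hit
K -> fault, evict H, frames [T, K]
T -> hit
H -> fault, evict K, frames [T, H]
Page faults: 6.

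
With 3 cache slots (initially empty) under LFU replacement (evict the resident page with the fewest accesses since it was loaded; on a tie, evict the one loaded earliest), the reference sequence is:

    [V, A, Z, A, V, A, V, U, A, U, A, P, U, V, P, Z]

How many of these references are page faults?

8

V -> fault, frames {V}
A -> fault, frames {V,A}
Z -> fault, frames {V,A,Z}
A -> hit
V -> hit
A -> hit
V -> hit
U -> fault, evict Z, frames {V,A,U}
A -> hit
U -> hit
A -> hit
P -> fault, evict U, frames {V,A,P}
U -> fault, evict P, frames {V,A,U}
V -> hit
P -> fault, evict U, frames {V,A,P}
Z -> fault, evict P, frames {V,A,Z}
Page faults: 8.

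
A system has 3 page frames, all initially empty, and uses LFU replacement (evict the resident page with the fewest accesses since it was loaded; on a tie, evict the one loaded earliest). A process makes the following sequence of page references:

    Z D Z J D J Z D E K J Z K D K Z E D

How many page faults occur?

Z: fault, frames {Z}
D: fault, frames {Z,D}
Z: hit
J: fault, frames {Z,D,J}
D: hit
J: hit
Z: hit
D: hit
E: fault, evict J, frames {Z,D,E}
K: fault, evict E, frames {Z,D,K}
J: fault, evict K, frames {Z,D,J}
Z: hit
K: fault, evict J, frames {Z,D,K}
D: hit
K: hit
Z: hit
E: fault, evict K, frames {Z,D,E}
D: hit
Page faults: 8.

8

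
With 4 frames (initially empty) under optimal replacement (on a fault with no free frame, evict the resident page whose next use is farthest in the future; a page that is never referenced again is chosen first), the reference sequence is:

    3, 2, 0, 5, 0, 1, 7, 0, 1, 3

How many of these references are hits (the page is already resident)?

4

3: fault, frames (3)
2: fault, frames (3 2)
0: fault, frames (3 2 0)
5: fault, frames (3 2 0 5)
0: hit
1: fault, evict 5, frames (3 2 0 1)
7: fault, evict 2, frames (3 0 1 7)
0: hit
1: hit
3: hit
Hits: 4.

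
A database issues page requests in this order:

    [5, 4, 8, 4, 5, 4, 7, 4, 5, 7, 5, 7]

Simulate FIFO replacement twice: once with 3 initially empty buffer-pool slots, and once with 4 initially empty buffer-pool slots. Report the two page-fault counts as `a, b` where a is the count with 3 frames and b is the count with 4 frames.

3 frames: F F F . . . F . F . . . → 5 faults.
4 frames: F F F . . . F . . . . . → 4 faults.
4 < 5: adding a frame reduced faults, as is typical.

5, 4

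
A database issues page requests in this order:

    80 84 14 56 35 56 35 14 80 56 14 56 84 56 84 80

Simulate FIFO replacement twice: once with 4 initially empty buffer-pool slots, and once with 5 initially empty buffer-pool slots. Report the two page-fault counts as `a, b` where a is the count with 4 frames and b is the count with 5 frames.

7, 5

4 frames: F F F F F . . . F . . . F . . . → 7 faults.
5 frames: F F F F F . . . . . . . . . . . → 5 faults.
5 < 7: adding a frame reduced faults, as is typical.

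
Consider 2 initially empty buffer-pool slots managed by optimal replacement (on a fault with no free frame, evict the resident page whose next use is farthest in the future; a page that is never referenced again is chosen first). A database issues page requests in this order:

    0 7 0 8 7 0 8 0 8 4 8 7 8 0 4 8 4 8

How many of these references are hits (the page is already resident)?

0 -> fault, frames {0}
7 -> fault, frames {0,7}
0 -> hit
8 -> fault, evict 0, frames {7,8}
7 -> hit
0 -> fault, evict 7, frames {8,0}
8 -> hit
0 -> hit
8 -> hit
4 -> fault, evict 0, frames {8,4}
8 -> hit
7 -> fault, evict 4, frames {8,7}
8 -> hit
0 -> fault, evict 7, frames {8,0}
4 -> fault, evict 0, frames {8,4}
8 -> hit
4 -> hit
8 -> hit
Hits: 10.

10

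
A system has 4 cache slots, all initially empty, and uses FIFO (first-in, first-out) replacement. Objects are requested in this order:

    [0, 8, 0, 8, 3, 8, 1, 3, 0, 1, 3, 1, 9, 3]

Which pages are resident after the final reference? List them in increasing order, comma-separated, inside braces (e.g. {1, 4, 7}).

{1, 3, 8, 9}

0 → miss, frames [0]
8 → miss, frames [0, 8]
0 → hit
8 → hit
3 → miss, frames [0, 8, 3]
8 → hit
1 → miss, frames [0, 8, 3, 1]
3 → hit
0 → hit
1 → hit
3 → hit
1 → hit
9 → miss, evict 0, frames [8, 3, 1, 9]
3 → hit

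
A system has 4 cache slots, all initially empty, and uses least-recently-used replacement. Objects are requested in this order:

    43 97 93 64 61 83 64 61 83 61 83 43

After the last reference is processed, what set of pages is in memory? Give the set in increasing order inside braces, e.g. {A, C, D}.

43 -> fault, frames [43]
97 -> fault, frames [43, 97]
93 -> fault, frames [43, 97, 93]
64 -> fault, frames [43, 97, 93, 64]
61 -> fault, evict 43, frames [97, 93, 64, 61]
83 -> fault, evict 97, frames [93, 64, 61, 83]
64 -> hit
61 -> hit
83 -> hit
61 -> hit
83 -> hit
43 -> fault, evict 93, frames [64, 61, 83, 43]

{43, 61, 64, 83}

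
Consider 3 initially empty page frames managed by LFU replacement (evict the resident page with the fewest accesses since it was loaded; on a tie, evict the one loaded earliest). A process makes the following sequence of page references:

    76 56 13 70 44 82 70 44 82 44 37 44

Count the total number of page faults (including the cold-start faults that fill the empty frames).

7

76: fault, frames (76)
56: fault, frames (76 56)
13: fault, frames (76 56 13)
70: fault, evict 76, frames (56 13 70)
44: fault, evict 56, frames (13 70 44)
82: fault, evict 13, frames (70 44 82)
70: hit
44: hit
82: hit
44: hit
37: fault, evict 70, frames (44 82 37)
44: hit
Page faults: 7.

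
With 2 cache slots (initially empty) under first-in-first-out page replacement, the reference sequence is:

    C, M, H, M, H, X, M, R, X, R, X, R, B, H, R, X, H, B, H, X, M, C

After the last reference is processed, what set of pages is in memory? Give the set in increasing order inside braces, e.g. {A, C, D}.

{C, M}

C → miss, frames {C}
M → miss, frames {C,M}
H → miss, evict C, frames {M,H}
M → hit
H → hit
X → miss, evict M, frames {H,X}
M → miss, evict H, frames {X,M}
R → miss, evict X, frames {M,R}
X → miss, evict M, frames {R,X}
R → hit
X → hit
R → hit
B → miss, evict R, frames {X,B}
H → miss, evict X, frames {B,H}
R → miss, evict B, frames {H,R}
X → miss, evict H, frames {R,X}
H → miss, evict R, frames {X,H}
B → miss, evict X, frames {H,B}
H → hit
X → miss, evict H, frames {B,X}
M → miss, evict B, frames {X,M}
C → miss, evict X, frames {M,C}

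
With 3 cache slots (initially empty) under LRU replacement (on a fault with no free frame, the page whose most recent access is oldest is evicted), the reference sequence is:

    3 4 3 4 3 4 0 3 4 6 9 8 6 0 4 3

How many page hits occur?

3 -> miss, frames (3)
4 -> miss, frames (3 4)
3 -> hit
4 -> hit
3 -> hit
4 -> hit
0 -> miss, frames (3 4 0)
3 -> hit
4 -> hit
6 -> miss, evict 0, frames (3 4 6)
9 -> miss, evict 3, frames (4 6 9)
8 -> miss, evict 4, frames (6 9 8)
6 -> hit
0 -> miss, evict 9, frames (8 6 0)
4 -> miss, evict 8, frames (6 0 4)
3 -> miss, evict 6, frames (0 4 3)
Hits: 7.

7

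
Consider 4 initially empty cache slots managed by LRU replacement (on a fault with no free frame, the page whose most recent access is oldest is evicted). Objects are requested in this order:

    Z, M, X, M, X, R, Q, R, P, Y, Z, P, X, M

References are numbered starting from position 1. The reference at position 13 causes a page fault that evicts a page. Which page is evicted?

R

pos 1: Z: fault, frames (Z)
pos 2: M: fault, frames (Z M)
pos 3: X: fault, frames (Z M X)
pos 4: M: hit
pos 5: X: hit
pos 6: R: fault, frames (Z M X R)
pos 7: Q: fault, evict Z, frames (M X R Q)
pos 8: R: hit
pos 9: P: fault, evict M, frames (X Q R P)
pos 10: Y: fault, evict X, frames (Q R P Y)
pos 11: Z: fault, evict Q, frames (R P Y Z)
pos 12: P: hit
pos 13: X: fault, evict R, frames (Y Z P X)
At position 13, page R is evicted.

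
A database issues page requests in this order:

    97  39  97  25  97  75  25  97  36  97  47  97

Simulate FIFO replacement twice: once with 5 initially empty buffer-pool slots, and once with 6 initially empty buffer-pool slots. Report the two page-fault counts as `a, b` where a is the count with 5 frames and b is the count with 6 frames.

5 frames: F F . F . F . . F . F F → 7 faults.
6 frames: F F . F . F . . F . F . → 6 faults.
6 < 7: adding a frame reduced faults, as is typical.

7, 6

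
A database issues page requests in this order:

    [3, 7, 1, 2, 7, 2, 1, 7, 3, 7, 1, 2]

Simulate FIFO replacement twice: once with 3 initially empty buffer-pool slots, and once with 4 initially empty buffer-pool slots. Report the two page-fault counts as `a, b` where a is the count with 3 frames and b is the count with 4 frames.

8, 4

3 frames: F F F F . . . . F F F F → 8 faults.
4 frames: F F F F . . . . . . . . → 4 faults.
4 < 8: adding a frame reduced faults, as is typical.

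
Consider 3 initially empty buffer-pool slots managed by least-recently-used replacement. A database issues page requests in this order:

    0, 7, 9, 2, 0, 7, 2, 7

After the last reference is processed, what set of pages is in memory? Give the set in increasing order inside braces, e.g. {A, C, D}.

{0, 2, 7}

0 -> fault, frames (0)
7 -> fault, frames (0 7)
9 -> fault, frames (0 7 9)
2 -> fault, evict 0, frames (7 9 2)
0 -> fault, evict 7, frames (9 2 0)
7 -> fault, evict 9, frames (2 0 7)
2 -> hit
7 -> hit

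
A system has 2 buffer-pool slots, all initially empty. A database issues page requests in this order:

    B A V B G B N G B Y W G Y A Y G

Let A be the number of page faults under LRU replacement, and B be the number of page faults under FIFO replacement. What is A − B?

Under LRU: F F F F F . F F F F F F F F . F → 14 faults.
Under FIFO: F F F F F . F . F F F F F F . F → 13 faults.
A − B = 14 − 13 = 1.

1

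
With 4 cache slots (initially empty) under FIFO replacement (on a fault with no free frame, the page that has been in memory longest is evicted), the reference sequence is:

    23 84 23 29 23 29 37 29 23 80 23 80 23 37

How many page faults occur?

23 -> miss, frames (23)
84 -> miss, frames (23 84)
23 -> hit
29 -> miss, frames (23 84 29)
23 -> hit
29 -> hit
37 -> miss, frames (23 84 29 37)
29 -> hit
23 -> hit
80 -> miss, evict 23, frames (84 29 37 80)
23 -> miss, evict 84, frames (29 37 80 23)
80 -> hit
23 -> hit
37 -> hit
Page faults: 6.

6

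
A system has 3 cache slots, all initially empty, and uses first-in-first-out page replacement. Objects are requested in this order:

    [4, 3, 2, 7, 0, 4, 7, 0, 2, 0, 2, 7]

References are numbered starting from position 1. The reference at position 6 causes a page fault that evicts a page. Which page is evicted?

2

pos 1: 4: miss, frames {4}
pos 2: 3: miss, frames {4,3}
pos 3: 2: miss, frames {4,3,2}
pos 4: 7: miss, evict 4, frames {3,2,7}
pos 5: 0: miss, evict 3, frames {2,7,0}
pos 6: 4: miss, evict 2, frames {7,0,4}
At position 6, page 2 is evicted.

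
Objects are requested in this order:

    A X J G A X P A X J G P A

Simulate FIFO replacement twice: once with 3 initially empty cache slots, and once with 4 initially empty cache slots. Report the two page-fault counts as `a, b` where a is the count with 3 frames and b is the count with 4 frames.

10, 11

3 frames: F F F F F F F . . F F . F → 10 faults.
4 frames: F F F F . . F F F F F F F → 11 faults.
11 > 10: adding a frame increased faults — Belady's anomaly.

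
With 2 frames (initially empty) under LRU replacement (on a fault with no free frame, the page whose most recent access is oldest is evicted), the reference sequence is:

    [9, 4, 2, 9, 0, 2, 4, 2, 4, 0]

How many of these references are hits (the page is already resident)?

9 → miss, frames [9]
4 → miss, frames [9, 4]
2 → miss, evict 9, frames [4, 2]
9 → miss, evict 4, frames [2, 9]
0 → miss, evict 2, frames [9, 0]
2 → miss, evict 9, frames [0, 2]
4 → miss, evict 0, frames [2, 4]
2 → hit
4 → hit
0 → miss, evict 2, frames [4, 0]
Hits: 2.

2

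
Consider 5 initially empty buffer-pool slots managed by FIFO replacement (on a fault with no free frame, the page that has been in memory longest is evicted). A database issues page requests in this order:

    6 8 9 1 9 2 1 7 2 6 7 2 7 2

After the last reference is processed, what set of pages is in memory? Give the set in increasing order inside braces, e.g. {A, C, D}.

6: fault, frames {6}
8: fault, frames {6,8}
9: fault, frames {6,8,9}
1: fault, frames {6,8,9,1}
9: hit
2: fault, frames {6,8,9,1,2}
1: hit
7: fault, evict 6, frames {8,9,1,2,7}
2: hit
6: fault, evict 8, frames {9,1,2,7,6}
7: hit
2: hit
7: hit
2: hit

{1, 2, 6, 7, 9}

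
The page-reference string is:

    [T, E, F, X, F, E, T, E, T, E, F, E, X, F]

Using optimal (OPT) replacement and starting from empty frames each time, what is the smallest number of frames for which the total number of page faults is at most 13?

f=1: 14 faults
f=2: 8 faults
f=3: 6 faults
f=4: 4 faults
Smallest f with faults ≤ 13 is 2.

2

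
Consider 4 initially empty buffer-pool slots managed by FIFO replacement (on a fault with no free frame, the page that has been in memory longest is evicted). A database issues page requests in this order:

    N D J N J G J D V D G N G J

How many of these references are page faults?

6

N -> fault, frames {N}
D -> fault, frames {N,D}
J -> fault, frames {N,D,J}
N -> hit
J -> hit
G -> fault, frames {N,D,J,G}
J -> hit
D -> hit
V -> fault, evict N, frames {D,J,G,V}
D -> hit
G -> hit
N -> fault, evict D, frames {J,G,V,N}
G -> hit
J -> hit
Page faults: 6.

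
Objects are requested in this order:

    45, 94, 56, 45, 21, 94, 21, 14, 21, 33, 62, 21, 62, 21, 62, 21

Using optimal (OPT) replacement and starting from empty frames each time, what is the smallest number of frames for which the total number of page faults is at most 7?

3

f=1: 16 faults
f=2: 8 faults
f=3: 7 faults
f=4: 7 faults
f=5: 7 faults
f=6: 7 faults
f=7: 7 faults
Smallest f with faults ≤ 7 is 3.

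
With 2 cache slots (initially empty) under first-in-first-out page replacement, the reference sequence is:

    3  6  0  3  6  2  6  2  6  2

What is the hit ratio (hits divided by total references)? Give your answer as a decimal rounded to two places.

3: fault, frames (3)
6: fault, frames (3 6)
0: fault, evict 3, frames (6 0)
3: fault, evict 6, frames (0 3)
6: fault, evict 0, frames (3 6)
2: fault, evict 3, frames (6 2)
6: hit
2: hit
6: hit
2: hit
Hits: 4 of 10 references → 4/10 = 0.4000.

0.40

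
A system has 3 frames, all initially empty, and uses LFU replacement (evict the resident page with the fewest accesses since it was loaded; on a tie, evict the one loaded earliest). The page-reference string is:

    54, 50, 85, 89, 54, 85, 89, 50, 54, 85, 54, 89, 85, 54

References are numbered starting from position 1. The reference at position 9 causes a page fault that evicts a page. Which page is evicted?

50

pos 1: 54 → miss, frames [54]
pos 2: 50 → miss, frames [54, 50]
pos 3: 85 → miss, frames [54, 50, 85]
pos 4: 89 → miss, evict 54, frames [50, 85, 89]
pos 5: 54 → miss, evict 50, frames [85, 89, 54]
pos 6: 85 → hit
pos 7: 89 → hit
pos 8: 50 → miss, evict 54, frames [85, 89, 50]
pos 9: 54 → miss, evict 50, frames [85, 89, 54]
At position 9, page 50 is evicted.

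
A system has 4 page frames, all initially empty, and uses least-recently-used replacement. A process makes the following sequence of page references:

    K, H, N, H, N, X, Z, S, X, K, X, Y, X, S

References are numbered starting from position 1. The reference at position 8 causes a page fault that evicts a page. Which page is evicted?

pos 1: K → miss, frames {K}
pos 2: H → miss, frames {K,H}
pos 3: N → miss, frames {K,H,N}
pos 4: H → hit
pos 5: N → hit
pos 6: X → miss, frames {K,H,N,X}
pos 7: Z → miss, evict K, frames {H,N,X,Z}
pos 8: S → miss, evict H, frames {N,X,Z,S}
At position 8, page H is evicted.

H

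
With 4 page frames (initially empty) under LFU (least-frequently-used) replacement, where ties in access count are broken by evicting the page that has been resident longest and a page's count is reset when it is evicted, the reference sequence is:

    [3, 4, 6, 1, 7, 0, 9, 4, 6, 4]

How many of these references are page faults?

3 -> miss, frames [3]
4 -> miss, frames [3, 4]
6 -> miss, frames [3, 4, 6]
1 -> miss, frames [3, 4, 6, 1]
7 -> miss, evict 3, frames [4, 6, 1, 7]
0 -> miss, evict 4, frames [6, 1, 7, 0]
9 -> miss, evict 6, frames [1, 7, 0, 9]
4 -> miss, evict 1, frames [7, 0, 9, 4]
6 -> miss, evict 7, frames [0, 9, 4, 6]
4 -> hit
Page faults: 9.

9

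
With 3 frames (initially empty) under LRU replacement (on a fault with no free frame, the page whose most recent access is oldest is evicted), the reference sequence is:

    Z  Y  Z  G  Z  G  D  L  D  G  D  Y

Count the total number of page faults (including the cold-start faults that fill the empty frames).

6

Z -> fault, frames {Z}
Y -> fault, frames {Z,Y}
Z -> hit
G -> fault, frames {Y,Z,G}
Z -> hit
G -> hit
D -> fault, evict Y, frames {Z,G,D}
L -> fault, evict Z, frames {G,D,L}
D -> hit
G -> hit
D -> hit
Y -> fault, evict L, frames {G,D,Y}
Page faults: 6.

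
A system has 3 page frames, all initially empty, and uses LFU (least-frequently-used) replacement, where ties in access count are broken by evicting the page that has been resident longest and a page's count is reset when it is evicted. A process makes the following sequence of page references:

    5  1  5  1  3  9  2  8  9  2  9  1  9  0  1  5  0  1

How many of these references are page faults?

5: miss, frames (5)
1: miss, frames (5 1)
5: hit
1: hit
3: miss, frames (5 1 3)
9: miss, evict 3, frames (5 1 9)
2: miss, evict 9, frames (5 1 2)
8: miss, evict 2, frames (5 1 8)
9: miss, evict 8, frames (5 1 9)
2: miss, evict 9, frames (5 1 2)
9: miss, evict 2, frames (5 1 9)
1: hit
9: hit
0: miss, evict 5, frames (1 9 0)
1: hit
5: miss, evict 0, frames (1 9 5)
0: miss, evict 5, frames (1 9 0)
1: hit
Page faults: 12.

12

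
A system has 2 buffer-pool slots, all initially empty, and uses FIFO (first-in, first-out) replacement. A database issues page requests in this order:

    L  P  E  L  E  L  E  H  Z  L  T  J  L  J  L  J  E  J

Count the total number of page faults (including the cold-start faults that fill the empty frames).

12

L: miss, frames (L)
P: miss, frames (L P)
E: miss, evict L, frames (P E)
L: miss, evict P, frames (E L)
E: hit
L: hit
E: hit
H: miss, evict E, frames (L H)
Z: miss, evict L, frames (H Z)
L: miss, evict H, frames (Z L)
T: miss, evict Z, frames (L T)
J: miss, evict L, frames (T J)
L: miss, evict T, frames (J L)
J: hit
L: hit
J: hit
E: miss, evict J, frames (L E)
J: miss, evict L, frames (E J)
Page faults: 12.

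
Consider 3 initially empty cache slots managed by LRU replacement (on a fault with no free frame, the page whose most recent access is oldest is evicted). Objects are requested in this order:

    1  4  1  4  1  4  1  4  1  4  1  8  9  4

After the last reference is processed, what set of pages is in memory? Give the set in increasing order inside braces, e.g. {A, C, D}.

{4, 8, 9}

1 -> fault, frames [1]
4 -> fault, frames [1, 4]
1 -> hit
4 -> hit
1 -> hit
4 -> hit
1 -> hit
4 -> hit
1 -> hit
4 -> hit
1 -> hit
8 -> fault, frames [4, 1, 8]
9 -> fault, evict 4, frames [1, 8, 9]
4 -> fault, evict 1, frames [8, 9, 4]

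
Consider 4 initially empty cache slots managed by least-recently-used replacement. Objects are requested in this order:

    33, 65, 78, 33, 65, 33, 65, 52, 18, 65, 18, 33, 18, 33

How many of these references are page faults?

33 → fault, frames {33}
65 → fault, frames {33,65}
78 → fault, frames {33,65,78}
33 → hit
65 → hit
33 → hit
65 → hit
52 → fault, frames {78,33,65,52}
18 → fault, evict 78, frames {33,65,52,18}
65 → hit
18 → hit
33 → hit
18 → hit
33 → hit
Page faults: 5.

5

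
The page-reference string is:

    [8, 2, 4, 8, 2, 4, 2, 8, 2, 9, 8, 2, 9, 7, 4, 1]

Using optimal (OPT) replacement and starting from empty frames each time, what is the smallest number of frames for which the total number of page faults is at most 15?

f=1: 16 faults
f=2: 10 faults
f=3: 7 faults
f=4: 6 faults
f=5: 6 faults
f=6: 6 faults
Smallest f with faults ≤ 15 is 2.

2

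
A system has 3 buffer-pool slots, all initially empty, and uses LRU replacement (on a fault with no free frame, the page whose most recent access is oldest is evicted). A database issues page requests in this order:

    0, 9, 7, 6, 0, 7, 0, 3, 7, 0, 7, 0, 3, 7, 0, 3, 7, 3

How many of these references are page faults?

6

0: fault, frames (0)
9: fault, frames (0 9)
7: fault, frames (0 9 7)
6: fault, evict 0, frames (9 7 6)
0: fault, evict 9, frames (7 6 0)
7: hit
0: hit
3: fault, evict 6, frames (7 0 3)
7: hit
0: hit
7: hit
0: hit
3: hit
7: hit
0: hit
3: hit
7: hit
3: hit
Page faults: 6.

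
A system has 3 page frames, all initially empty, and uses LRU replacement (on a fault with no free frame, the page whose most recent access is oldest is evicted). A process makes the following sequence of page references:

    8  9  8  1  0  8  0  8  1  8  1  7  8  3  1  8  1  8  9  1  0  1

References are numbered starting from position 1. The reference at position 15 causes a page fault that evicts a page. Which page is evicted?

7

pos 1: 8 → miss, frames (8)
pos 2: 9 → miss, frames (8 9)
pos 3: 8 → hit
pos 4: 1 → miss, frames (9 8 1)
pos 5: 0 → miss, evict 9, frames (8 1 0)
pos 6: 8 → hit
pos 7: 0 → hit
pos 8: 8 → hit
pos 9: 1 → hit
pos 10: 8 → hit
pos 11: 1 → hit
pos 12: 7 → miss, evict 0, frames (8 1 7)
pos 13: 8 → hit
pos 14: 3 → miss, evict 1, frames (7 8 3)
pos 15: 1 → miss, evict 7, frames (8 3 1)
At position 15, page 7 is evicted.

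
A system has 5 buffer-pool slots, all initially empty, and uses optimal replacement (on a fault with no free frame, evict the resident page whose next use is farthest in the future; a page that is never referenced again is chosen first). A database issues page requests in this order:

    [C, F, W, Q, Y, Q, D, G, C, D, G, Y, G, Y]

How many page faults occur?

7

C -> fault, frames {C}
F -> fault, frames {C,F}
W -> fault, frames {C,F,W}
Q -> fault, frames {C,F,W,Q}
Y -> fault, frames {C,F,W,Q,Y}
Q -> hit
D -> fault, evict Q, frames {C,F,W,Y,D}
G -> fault, evict W, frames {C,F,Y,D,G}
C -> hit
D -> hit
G -> hit
Y -> hit
G -> hit
Y -> hit
Page faults: 7.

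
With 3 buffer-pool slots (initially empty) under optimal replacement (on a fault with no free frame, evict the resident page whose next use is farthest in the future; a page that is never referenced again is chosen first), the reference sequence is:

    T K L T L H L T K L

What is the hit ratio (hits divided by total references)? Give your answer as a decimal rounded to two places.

T -> miss, frames [T]
K -> miss, frames [T, K]
L -> miss, frames [T, K, L]
T -> hit
L -> hit
H -> miss, evict K, frames [T, L, H]
L -> hit
T -> hit
K -> miss, evict H, frames [T, L, K]
L -> hit
Hits: 5 of 10 references → 5/10 = 0.5000.

0.50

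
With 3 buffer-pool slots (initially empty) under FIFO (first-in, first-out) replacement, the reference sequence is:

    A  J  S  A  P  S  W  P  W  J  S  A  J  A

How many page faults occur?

8

A: fault, frames (A)
J: fault, frames (A J)
S: fault, frames (A J S)
A: hit
P: fault, evict A, frames (J S P)
S: hit
W: fault, evict J, frames (S P W)
P: hit
W: hit
J: fault, evict S, frames (P W J)
S: fault, evict P, frames (W J S)
A: fault, evict W, frames (J S A)
J: hit
A: hit
Page faults: 8.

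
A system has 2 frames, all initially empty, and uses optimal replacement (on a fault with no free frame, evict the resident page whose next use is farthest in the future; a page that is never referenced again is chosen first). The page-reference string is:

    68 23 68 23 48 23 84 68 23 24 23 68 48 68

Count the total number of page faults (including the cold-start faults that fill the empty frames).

8

68 -> fault, frames [68]
23 -> fault, frames [68, 23]
68 -> hit
23 -> hit
48 -> fault, evict 68, frames [23, 48]
23 -> hit
84 -> fault, evict 48, frames [23, 84]
68 -> fault, evict 84, frames [23, 68]
23 -> hit
24 -> fault, evict 68, frames [23, 24]
23 -> hit
68 -> fault, evict 24, frames [23, 68]
48 -> fault, evict 23, frames [68, 48]
68 -> hit
Page faults: 8.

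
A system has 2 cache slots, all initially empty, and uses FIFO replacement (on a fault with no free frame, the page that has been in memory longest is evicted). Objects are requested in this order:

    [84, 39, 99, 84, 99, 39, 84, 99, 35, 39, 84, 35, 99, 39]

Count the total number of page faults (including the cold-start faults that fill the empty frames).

84 -> miss, frames [84]
39 -> miss, frames [84, 39]
99 -> miss, evict 84, frames [39, 99]
84 -> miss, evict 39, frames [99, 84]
99 -> hit
39 -> miss, evict 99, frames [84, 39]
84 -> hit
99 -> miss, evict 84, frames [39, 99]
35 -> miss, evict 39, frames [99, 35]
39 -> miss, evict 99, frames [35, 39]
84 -> miss, evict 35, frames [39, 84]
35 -> miss, evict 39, frames [84, 35]
99 -> miss, evict 84, frames [35, 99]
39 -> miss, evict 35, frames [99, 39]
Page faults: 12.

12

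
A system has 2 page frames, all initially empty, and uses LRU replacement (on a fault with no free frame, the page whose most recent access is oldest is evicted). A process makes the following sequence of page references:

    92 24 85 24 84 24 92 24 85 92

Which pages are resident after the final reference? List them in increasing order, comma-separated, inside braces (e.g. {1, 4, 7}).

{85, 92}

92 -> miss, frames [92]
24 -> miss, frames [92, 24]
85 -> miss, evict 92, frames [24, 85]
24 -> hit
84 -> miss, evict 85, frames [24, 84]
24 -> hit
92 -> miss, evict 84, frames [24, 92]
24 -> hit
85 -> miss, evict 92, frames [24, 85]
92 -> miss, evict 24, frames [85, 92]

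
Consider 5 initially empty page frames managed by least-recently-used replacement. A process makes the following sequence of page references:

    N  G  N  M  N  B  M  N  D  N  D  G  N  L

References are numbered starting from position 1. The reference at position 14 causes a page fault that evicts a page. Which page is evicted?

pos 1: N: miss, frames {N}
pos 2: G: miss, frames {N,G}
pos 3: N: hit
pos 4: M: miss, frames {G,N,M}
pos 5: N: hit
pos 6: B: miss, frames {G,M,N,B}
pos 7: M: hit
pos 8: N: hit
pos 9: D: miss, frames {G,B,M,N,D}
pos 10: N: hit
pos 11: D: hit
pos 12: G: hit
pos 13: N: hit
pos 14: L: miss, evict B, frames {M,D,G,N,L}
At position 14, page B is evicted.

B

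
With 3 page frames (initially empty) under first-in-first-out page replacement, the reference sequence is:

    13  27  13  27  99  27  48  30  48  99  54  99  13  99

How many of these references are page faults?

8

13 -> miss, frames {13}
27 -> miss, frames {13,27}
13 -> hit
27 -> hit
99 -> miss, frames {13,27,99}
27 -> hit
48 -> miss, evict 13, frames {27,99,48}
30 -> miss, evict 27, frames {99,48,30}
48 -> hit
99 -> hit
54 -> miss, evict 99, frames {48,30,54}
99 -> miss, evict 48, frames {30,54,99}
13 -> miss, evict 30, frames {54,99,13}
99 -> hit
Page faults: 8.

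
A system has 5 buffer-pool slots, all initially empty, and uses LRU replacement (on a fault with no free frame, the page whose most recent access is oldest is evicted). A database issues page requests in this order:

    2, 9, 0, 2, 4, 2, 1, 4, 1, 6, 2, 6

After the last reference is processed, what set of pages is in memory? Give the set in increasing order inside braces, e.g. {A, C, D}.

{0, 1, 2, 4, 6}

2 -> miss, frames (2)
9 -> miss, frames (2 9)
0 -> miss, frames (2 9 0)
2 -> hit
4 -> miss, frames (9 0 2 4)
2 -> hit
1 -> miss, frames (9 0 4 2 1)
4 -> hit
1 -> hit
6 -> miss, evict 9, frames (0 2 4 1 6)
2 -> hit
6 -> hit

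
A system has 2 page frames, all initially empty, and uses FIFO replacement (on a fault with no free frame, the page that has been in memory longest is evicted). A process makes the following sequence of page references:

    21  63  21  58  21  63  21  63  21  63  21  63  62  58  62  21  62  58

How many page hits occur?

8

21 → miss, frames [21]
63 → miss, frames [21, 63]
21 → hit
58 → miss, evict 21, frames [63, 58]
21 → miss, evict 63, frames [58, 21]
63 → miss, evict 58, frames [21, 63]
21 → hit
63 → hit
21 → hit
63 → hit
21 → hit
63 → hit
62 → miss, evict 21, frames [63, 62]
58 → miss, evict 63, frames [62, 58]
62 → hit
21 → miss, evict 62, frames [58, 21]
62 → miss, evict 58, frames [21, 62]
58 → miss, evict 21, frames [62, 58]
Hits: 8.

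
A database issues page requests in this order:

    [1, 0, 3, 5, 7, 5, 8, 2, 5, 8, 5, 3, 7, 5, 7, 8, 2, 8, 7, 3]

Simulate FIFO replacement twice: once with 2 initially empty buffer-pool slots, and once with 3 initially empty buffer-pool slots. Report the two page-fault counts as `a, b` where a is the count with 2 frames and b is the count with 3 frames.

16, 13

2 frames: F F F F F . F F F F . F F F . F F . F F → 16 faults.
3 frames: F F F F F . F F F . . F F . . F F . . F → 13 faults.
13 < 16: adding a frame reduced faults, as is typical.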